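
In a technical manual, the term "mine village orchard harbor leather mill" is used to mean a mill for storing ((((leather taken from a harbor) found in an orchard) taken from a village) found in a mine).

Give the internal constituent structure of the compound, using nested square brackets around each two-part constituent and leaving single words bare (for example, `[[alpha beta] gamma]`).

At the top level: head "mill"; modifier "mine village orchard harbor leather".
Within "mine village orchard harbor leather", the head is "leather" (specifically "village orchard harbor leather") and the modifier is "mine".
Within "village orchard harbor leather", the head is "leather" (specifically "orchard harbor leather") and the modifier is "village".
Within "orchard harbor leather", the head is "leather" (specifically "harbor leather") and the modifier is "orchard".
Within "harbor leather", the head is "leather" and the modifier is "harbor".
Assembled: [[mine [village [orchard [harbor leather]]]] mill].

[[mine [village [orchard [harbor leather]]]] mill]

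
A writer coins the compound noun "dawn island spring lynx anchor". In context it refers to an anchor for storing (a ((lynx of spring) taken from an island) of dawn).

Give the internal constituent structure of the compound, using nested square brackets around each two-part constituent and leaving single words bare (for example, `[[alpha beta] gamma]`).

[[dawn [island [spring lynx]]] anchor]

At the top level: head "anchor"; modifier "dawn island spring lynx".
"dawn island spring lynx" → head "lynx" (specifically "island spring lynx"), modifier "dawn".
"island spring lynx" → head "lynx" (specifically "spring lynx"), modifier "island".
"spring lynx" → head "lynx", modifier "spring".
Putting it together: [[dawn [island [spring lynx]]] anchor].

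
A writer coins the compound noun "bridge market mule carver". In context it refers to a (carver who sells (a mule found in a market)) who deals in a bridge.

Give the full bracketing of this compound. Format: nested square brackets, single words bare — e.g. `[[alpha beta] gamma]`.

[bridge [[market mule] carver]]

Overall it is a kind of carver (specifically "market mule carver"); the modifier is "bridge".
Inside "market mule carver": head "carver", modifier "market mule".
Inside "market mule": head "mule", modifier "market".
Putting it together: [bridge [[market mule] carver]].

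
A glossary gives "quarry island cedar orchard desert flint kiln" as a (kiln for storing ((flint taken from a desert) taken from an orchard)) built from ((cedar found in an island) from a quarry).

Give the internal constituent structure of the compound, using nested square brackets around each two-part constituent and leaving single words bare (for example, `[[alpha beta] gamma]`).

[[quarry [island cedar]] [[orchard [desert flint]] kiln]]

Overall it is a kind of kiln (specifically "orchard desert flint kiln"); the modifier is "quarry island cedar".
Inside "quarry island cedar": head "cedar" (specifically "island cedar"), modifier "quarry".
Inside "island cedar": head "cedar", modifier "island".
Inside "orchard desert flint kiln": head "kiln", modifier "orchard desert flint".
Inside "orchard desert flint": head "flint" (specifically "desert flint"), modifier "orchard".
Inside "desert flint": head "flint", modifier "desert".
Assembled: [[quarry [island cedar]] [[orchard [desert flint]] kiln]].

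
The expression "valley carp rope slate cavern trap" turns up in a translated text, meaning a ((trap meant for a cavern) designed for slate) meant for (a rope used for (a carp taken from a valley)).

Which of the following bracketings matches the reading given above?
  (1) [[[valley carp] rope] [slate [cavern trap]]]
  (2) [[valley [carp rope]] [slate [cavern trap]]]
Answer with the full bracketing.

[[[valley carp] rope] [slate [cavern trap]]]

The paraphrase's head is the "trap" part ("slate cavern trap"); its modifier is "valley carp rope".
That top-level split, carried through the inner groups, gives [[[valley carp] rope] [slate [cavern trap]]].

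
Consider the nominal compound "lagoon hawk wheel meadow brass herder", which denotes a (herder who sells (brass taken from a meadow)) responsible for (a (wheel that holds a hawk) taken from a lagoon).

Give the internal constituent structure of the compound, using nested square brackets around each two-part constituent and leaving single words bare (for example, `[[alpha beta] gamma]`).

[[lagoon [hawk wheel]] [[meadow brass] herder]]

Overall it is a kind of herder (specifically "meadow brass herder"); the modifier is "lagoon hawk wheel".
Within "lagoon hawk wheel", the head is "wheel" (specifically "hawk wheel") and the modifier is "lagoon".
Within "hawk wheel", the head is "wheel" and the modifier is "hawk".
Within "meadow brass herder", the head is "herder" and the modifier is "meadow brass".
Within "meadow brass", the head is "brass" and the modifier is "meadow".
Assembled: [[lagoon [hawk wheel]] [[meadow brass] herder]].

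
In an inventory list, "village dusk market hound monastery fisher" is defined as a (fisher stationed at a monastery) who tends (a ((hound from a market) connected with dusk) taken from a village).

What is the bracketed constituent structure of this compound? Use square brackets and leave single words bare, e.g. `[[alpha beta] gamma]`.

Overall it is a kind of fisher (specifically "monastery fisher"); the modifier is "village dusk market hound".
"village dusk market hound" → head "hound" (specifically "dusk market hound"), modifier "village".
"dusk market hound" → head "hound" (specifically "market hound"), modifier "dusk".
"market hound" → head "hound", modifier "market".
"monastery fisher" → head "fisher", modifier "monastery".
Putting it together: [[village [dusk [market hound]]] [monastery fisher]].

[[village [dusk [market hound]]] [monastery fisher]]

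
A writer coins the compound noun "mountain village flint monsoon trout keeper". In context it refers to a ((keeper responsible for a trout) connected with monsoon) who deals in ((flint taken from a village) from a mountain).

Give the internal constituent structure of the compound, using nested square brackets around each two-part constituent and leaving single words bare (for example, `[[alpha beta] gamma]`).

Whole compound: head "keeper" (specifically "monsoon trout keeper"), modifier "mountain village flint".
Inside "mountain village flint": head "flint" (specifically "village flint"), modifier "mountain".
Inside "village flint": head "flint", modifier "village".
Inside "monsoon trout keeper": head "keeper" (specifically "trout keeper"), modifier "monsoon".
Inside "trout keeper": head "keeper", modifier "trout".
Putting it together: [[mountain [village flint]] [monsoon [trout keeper]]].

[[mountain [village flint]] [monsoon [trout keeper]]]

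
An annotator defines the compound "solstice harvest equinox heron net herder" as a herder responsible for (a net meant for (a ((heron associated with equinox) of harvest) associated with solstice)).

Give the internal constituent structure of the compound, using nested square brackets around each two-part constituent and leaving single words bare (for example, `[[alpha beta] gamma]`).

[[[solstice [harvest [equinox heron]]] net] herder]

Whole compound: head "herder", modifier "solstice harvest equinox heron net".
"solstice harvest equinox heron net" → head "net", modifier "solstice harvest equinox heron".
"solstice harvest equinox heron" → head "heron" (specifically "harvest equinox heron"), modifier "solstice".
"harvest equinox heron" → head "heron" (specifically "equinox heron"), modifier "harvest".
"equinox heron" → head "heron", modifier "equinox".
So the structure is [[[solstice [harvest [equinox heron]]] net] herder].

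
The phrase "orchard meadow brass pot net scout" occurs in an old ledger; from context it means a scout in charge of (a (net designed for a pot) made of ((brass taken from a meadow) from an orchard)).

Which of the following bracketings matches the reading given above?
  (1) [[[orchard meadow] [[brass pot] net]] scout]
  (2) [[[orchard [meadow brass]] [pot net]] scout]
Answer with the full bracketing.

The paraphrase's head is the "scout" part ("scout"); its modifier is "orchard meadow brass pot net".
That top-level split, carried through the inner groups, gives [[[orchard [meadow brass]] [pot net]] scout].

[[[orchard [meadow brass]] [pot net]] scout]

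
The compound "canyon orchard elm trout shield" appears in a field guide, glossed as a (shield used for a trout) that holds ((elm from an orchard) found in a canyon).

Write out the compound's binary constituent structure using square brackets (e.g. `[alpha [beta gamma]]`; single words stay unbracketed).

[[canyon [orchard elm]] [trout shield]]

Overall it is a kind of shield (specifically "trout shield"); the modifier is "canyon orchard elm".
"canyon orchard elm" → head "elm" (specifically "orchard elm"), modifier "canyon".
"orchard elm" → head "elm", modifier "orchard".
"trout shield" → head "shield", modifier "trout".
Assembled: [[canyon [orchard elm]] [trout shield]].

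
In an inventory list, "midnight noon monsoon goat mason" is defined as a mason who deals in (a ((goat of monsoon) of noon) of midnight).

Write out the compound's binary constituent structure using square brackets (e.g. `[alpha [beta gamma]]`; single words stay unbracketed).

Whole compound: head "mason", modifier "midnight noon monsoon goat".
Within "midnight noon monsoon goat", the head is "goat" (specifically "noon monsoon goat") and the modifier is "midnight".
Within "noon monsoon goat", the head is "goat" (specifically "monsoon goat") and the modifier is "noon".
Within "monsoon goat", the head is "goat" and the modifier is "monsoon".
Assembled: [[midnight [noon [monsoon goat]]] mason].

[[midnight [noon [monsoon goat]]] mason]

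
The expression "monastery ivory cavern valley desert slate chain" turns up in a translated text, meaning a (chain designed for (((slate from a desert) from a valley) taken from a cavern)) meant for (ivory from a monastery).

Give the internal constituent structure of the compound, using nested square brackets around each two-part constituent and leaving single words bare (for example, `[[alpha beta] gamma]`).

The outermost head in the paraphrase is "chain" (specifically "cavern valley desert slate chain"), modified by "monastery ivory".
Inside "monastery ivory": head "ivory", modifier "monastery".
Inside "cavern valley desert slate chain": head "chain", modifier "cavern valley desert slate".
Inside "cavern valley desert slate": head "slate" (specifically "valley desert slate"), modifier "cavern".
Inside "valley desert slate": head "slate" (specifically "desert slate"), modifier "valley".
Inside "desert slate": head "slate", modifier "desert".
Putting it together: [[monastery ivory] [[cavern [valley [desert slate]]] chain]].

[[monastery ivory] [[cavern [valley [desert slate]]] chain]]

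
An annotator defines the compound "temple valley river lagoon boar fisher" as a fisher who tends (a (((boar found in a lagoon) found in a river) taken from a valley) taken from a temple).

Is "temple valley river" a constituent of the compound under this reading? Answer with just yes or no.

The top-level split is [temple valley river lagoon boar] [fisher]; the full structure is [[temple [valley [river [lagoon boar]]]] fisher].
"temple valley river" straddles a constituent boundary, so it is not a single unit.

no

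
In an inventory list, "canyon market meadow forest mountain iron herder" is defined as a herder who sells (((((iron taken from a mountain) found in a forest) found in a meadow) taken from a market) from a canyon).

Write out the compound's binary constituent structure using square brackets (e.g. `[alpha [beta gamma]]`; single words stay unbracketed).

[[canyon [market [meadow [forest [mountain iron]]]]] herder]

The outermost head in the paraphrase is "herder", modified by "canyon market meadow forest mountain iron".
Within "canyon market meadow forest mountain iron", the head is "iron" (specifically "market meadow forest mountain iron") and the modifier is "canyon".
Within "market meadow forest mountain iron", the head is "iron" (specifically "meadow forest mountain iron") and the modifier is "market".
Within "meadow forest mountain iron", the head is "iron" (specifically "forest mountain iron") and the modifier is "meadow".
Within "forest mountain iron", the head is "iron" (specifically "mountain iron") and the modifier is "forest".
Within "mountain iron", the head is "iron" and the modifier is "mountain".
Putting it together: [[canyon [market [meadow [forest [mountain iron]]]]] herder].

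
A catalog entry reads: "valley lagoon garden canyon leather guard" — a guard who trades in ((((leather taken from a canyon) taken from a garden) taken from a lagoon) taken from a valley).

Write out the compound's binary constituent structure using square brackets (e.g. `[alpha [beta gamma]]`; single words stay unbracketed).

At the top level: head "guard"; modifier "valley lagoon garden canyon leather".
"valley lagoon garden canyon leather" → head "leather" (specifically "lagoon garden canyon leather"), modifier "valley".
"lagoon garden canyon leather" → head "leather" (specifically "garden canyon leather"), modifier "lagoon".
"garden canyon leather" → head "leather" (specifically "canyon leather"), modifier "garden".
"canyon leather" → head "leather", modifier "canyon".
Putting it together: [[valley [lagoon [garden [canyon leather]]]] guard].

[[valley [lagoon [garden [canyon leather]]]] guard]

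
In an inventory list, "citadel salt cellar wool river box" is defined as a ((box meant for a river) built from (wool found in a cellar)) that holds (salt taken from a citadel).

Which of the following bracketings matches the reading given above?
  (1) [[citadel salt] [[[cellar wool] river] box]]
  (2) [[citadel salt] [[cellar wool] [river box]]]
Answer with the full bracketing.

The paraphrase's head is the "box" part ("cellar wool river box"); its modifier is "citadel salt".
That top-level split, carried through the inner groups, gives [[citadel salt] [[cellar wool] [river box]]].

[[citadel salt] [[cellar wool] [river box]]]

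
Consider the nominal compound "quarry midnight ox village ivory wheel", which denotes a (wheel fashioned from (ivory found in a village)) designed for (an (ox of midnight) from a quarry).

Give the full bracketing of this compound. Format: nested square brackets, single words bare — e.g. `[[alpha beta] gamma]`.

Whole compound: head "wheel" (specifically "village ivory wheel"), modifier "quarry midnight ox".
"quarry midnight ox" → head "ox" (specifically "midnight ox"), modifier "quarry".
"midnight ox" → head "ox", modifier "midnight".
"village ivory wheel" → head "wheel", modifier "village ivory".
"village ivory" → head "ivory", modifier "village".
Putting it together: [[quarry [midnight ox]] [[village ivory] wheel]].

[[quarry [midnight ox]] [[village ivory] wheel]]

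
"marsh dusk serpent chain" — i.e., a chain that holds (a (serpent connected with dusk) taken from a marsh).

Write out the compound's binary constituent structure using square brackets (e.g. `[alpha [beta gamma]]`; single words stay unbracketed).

[[marsh [dusk serpent]] chain]

Whole compound: head "chain", modifier "marsh dusk serpent".
Inside "marsh dusk serpent": head "serpent" (specifically "dusk serpent"), modifier "marsh".
Inside "dusk serpent": head "serpent", modifier "dusk".
So the structure is [[marsh [dusk serpent]] chain].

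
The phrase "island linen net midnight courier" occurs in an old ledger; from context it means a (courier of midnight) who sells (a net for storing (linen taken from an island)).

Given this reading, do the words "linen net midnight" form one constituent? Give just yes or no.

no

The top-level split is [island linen net] [midnight courier]; the full structure is [[[island linen] net] [midnight courier]].
"linen net midnight" straddles a constituent boundary, so it is not a single unit.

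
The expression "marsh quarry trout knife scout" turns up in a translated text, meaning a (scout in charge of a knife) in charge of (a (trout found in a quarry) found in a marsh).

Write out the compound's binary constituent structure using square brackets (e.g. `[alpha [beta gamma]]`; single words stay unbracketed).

[[marsh [quarry trout]] [knife scout]]

Whole compound: head "scout" (specifically "knife scout"), modifier "marsh quarry trout".
"marsh quarry trout" → head "trout" (specifically "quarry trout"), modifier "marsh".
"quarry trout" → head "trout", modifier "quarry".
"knife scout" → head "scout", modifier "knife".
So the structure is [[marsh [quarry trout]] [knife scout]].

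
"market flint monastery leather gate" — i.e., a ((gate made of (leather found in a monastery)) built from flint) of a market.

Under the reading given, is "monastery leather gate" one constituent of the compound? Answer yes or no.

yes

The paraphrase groups the words so that "monastery leather gate" is one unit: it corresponds to a single parenthesized sub-phrase.
The full structure is [market [flint [[monastery leather] gate]]], in which [monastery leather gate] is a constituent.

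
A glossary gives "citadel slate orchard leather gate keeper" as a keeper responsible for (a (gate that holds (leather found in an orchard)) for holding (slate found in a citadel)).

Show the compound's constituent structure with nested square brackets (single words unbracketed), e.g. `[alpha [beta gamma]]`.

[[[citadel slate] [[orchard leather] gate]] keeper]

Whole compound: head "keeper", modifier "citadel slate orchard leather gate".
Within "citadel slate orchard leather gate", the head is "gate" (specifically "orchard leather gate") and the modifier is "citadel slate".
Within "citadel slate", the head is "slate" and the modifier is "citadel".
Within "orchard leather gate", the head is "gate" and the modifier is "orchard leather".
Within "orchard leather", the head is "leather" and the modifier is "orchard".
Assembled: [[[citadel slate] [[orchard leather] gate]] keeper].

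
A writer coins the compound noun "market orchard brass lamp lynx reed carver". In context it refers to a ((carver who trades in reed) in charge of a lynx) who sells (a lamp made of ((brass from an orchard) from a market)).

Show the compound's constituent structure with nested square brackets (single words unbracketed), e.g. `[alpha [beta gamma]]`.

Overall it is a kind of carver (specifically "lynx reed carver"); the modifier is "market orchard brass lamp".
Inside "market orchard brass lamp": head "lamp", modifier "market orchard brass".
Inside "market orchard brass": head "brass" (specifically "orchard brass"), modifier "market".
Inside "orchard brass": head "brass", modifier "orchard".
Inside "lynx reed carver": head "carver" (specifically "reed carver"), modifier "lynx".
Inside "reed carver": head "carver", modifier "reed".
Assembled: [[[market [orchard brass]] lamp] [lynx [reed carver]]].

[[[market [orchard brass]] lamp] [lynx [reed carver]]]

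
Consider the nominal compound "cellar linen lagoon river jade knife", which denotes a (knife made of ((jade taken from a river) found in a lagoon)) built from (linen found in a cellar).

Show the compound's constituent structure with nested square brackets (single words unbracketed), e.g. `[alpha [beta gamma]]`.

Overall it is a kind of knife (specifically "lagoon river jade knife"); the modifier is "cellar linen".
"cellar linen" → head "linen", modifier "cellar".
"lagoon river jade knife" → head "knife", modifier "lagoon river jade".
"lagoon river jade" → head "jade" (specifically "river jade"), modifier "lagoon".
"river jade" → head "jade", modifier "river".
So the structure is [[cellar linen] [[lagoon [river jade]] knife]].

[[cellar linen] [[lagoon [river jade]] knife]]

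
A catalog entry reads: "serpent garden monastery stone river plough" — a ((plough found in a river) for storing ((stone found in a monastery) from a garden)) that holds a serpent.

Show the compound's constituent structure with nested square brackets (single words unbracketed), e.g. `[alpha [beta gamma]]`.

[serpent [[garden [monastery stone]] [river plough]]]

Whole compound: head "plough" (specifically "garden monastery stone river plough"), modifier "serpent".
"garden monastery stone river plough" → head "plough" (specifically "river plough"), modifier "garden monastery stone".
"garden monastery stone" → head "stone" (specifically "monastery stone"), modifier "garden".
"monastery stone" → head "stone", modifier "monastery".
"river plough" → head "plough", modifier "river".
So the structure is [serpent [[garden [monastery stone]] [river plough]]].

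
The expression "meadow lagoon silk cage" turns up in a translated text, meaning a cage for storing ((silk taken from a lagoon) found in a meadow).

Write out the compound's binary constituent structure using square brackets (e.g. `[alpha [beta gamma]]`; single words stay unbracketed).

The outermost head in the paraphrase is "cage", modified by "meadow lagoon silk".
Inside "meadow lagoon silk": head "silk" (specifically "lagoon silk"), modifier "meadow".
Inside "lagoon silk": head "silk", modifier "lagoon".
So the structure is [[meadow [lagoon silk]] cage].

[[meadow [lagoon silk]] cage]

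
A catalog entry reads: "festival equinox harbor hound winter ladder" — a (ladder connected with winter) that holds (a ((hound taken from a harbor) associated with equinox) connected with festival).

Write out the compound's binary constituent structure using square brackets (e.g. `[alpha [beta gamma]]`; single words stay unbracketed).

[[festival [equinox [harbor hound]]] [winter ladder]]

At the top level: head "ladder" (specifically "winter ladder"); modifier "festival equinox harbor hound".
Within "festival equinox harbor hound", the head is "hound" (specifically "equinox harbor hound") and the modifier is "festival".
Within "equinox harbor hound", the head is "hound" (specifically "harbor hound") and the modifier is "equinox".
Within "harbor hound", the head is "hound" and the modifier is "harbor".
Within "winter ladder", the head is "ladder" and the modifier is "winter".
Assembled: [[festival [equinox [harbor hound]]] [winter ladder]].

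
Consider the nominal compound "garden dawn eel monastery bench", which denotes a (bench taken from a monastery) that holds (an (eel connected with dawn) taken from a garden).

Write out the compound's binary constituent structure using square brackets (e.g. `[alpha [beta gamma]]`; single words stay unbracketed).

At the top level: head "bench" (specifically "monastery bench"); modifier "garden dawn eel".
"garden dawn eel" → head "eel" (specifically "dawn eel"), modifier "garden".
"dawn eel" → head "eel", modifier "dawn".
"monastery bench" → head "bench", modifier "monastery".
Putting it together: [[garden [dawn eel]] [monastery bench]].

[[garden [dawn eel]] [monastery bench]]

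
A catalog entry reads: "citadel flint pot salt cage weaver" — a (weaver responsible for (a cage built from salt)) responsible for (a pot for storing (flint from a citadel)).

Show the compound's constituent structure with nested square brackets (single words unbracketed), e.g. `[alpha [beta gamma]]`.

[[[citadel flint] pot] [[salt cage] weaver]]

Whole compound: head "weaver" (specifically "salt cage weaver"), modifier "citadel flint pot".
Inside "citadel flint pot": head "pot", modifier "citadel flint".
Inside "citadel flint": head "flint", modifier "citadel".
Inside "salt cage weaver": head "weaver", modifier "salt cage".
Inside "salt cage": head "cage", modifier "salt".
Putting it together: [[[citadel flint] pot] [[salt cage] weaver]].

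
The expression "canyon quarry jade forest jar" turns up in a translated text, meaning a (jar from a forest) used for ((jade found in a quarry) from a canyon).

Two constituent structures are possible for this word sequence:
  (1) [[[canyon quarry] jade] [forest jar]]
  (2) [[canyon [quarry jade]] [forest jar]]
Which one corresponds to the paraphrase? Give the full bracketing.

The paraphrase's head is the "jar" part ("forest jar"); its modifier is "canyon quarry jade".
That top-level split, carried through the inner groups, gives [[canyon [quarry jade]] [forest jar]].

[[canyon [quarry jade]] [forest jar]]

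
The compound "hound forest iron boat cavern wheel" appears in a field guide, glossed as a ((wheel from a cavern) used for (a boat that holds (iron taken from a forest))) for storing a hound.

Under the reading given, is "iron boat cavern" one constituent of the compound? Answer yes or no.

The top-level split is [hound] [forest iron boat cavern wheel]; the full structure is [hound [[[forest iron] boat] [cavern wheel]]].
"iron boat cavern" straddles a constituent boundary, so it is not a single unit.

no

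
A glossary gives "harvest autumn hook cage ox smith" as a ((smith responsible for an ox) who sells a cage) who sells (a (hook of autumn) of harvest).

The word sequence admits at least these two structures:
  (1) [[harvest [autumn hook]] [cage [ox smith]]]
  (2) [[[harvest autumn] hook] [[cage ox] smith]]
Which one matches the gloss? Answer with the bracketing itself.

[[harvest [autumn hook]] [cage [ox smith]]]

The paraphrase's head is the "smith" part ("cage ox smith"); its modifier is "harvest autumn hook".
That top-level split, carried through the inner groups, gives [[harvest [autumn hook]] [cage [ox smith]]].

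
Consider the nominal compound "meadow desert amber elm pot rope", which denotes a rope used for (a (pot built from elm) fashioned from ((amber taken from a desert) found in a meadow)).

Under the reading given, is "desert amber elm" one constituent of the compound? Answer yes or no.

no

The top-level split is [meadow desert amber elm pot] [rope]; the full structure is [[[meadow [desert amber]] [elm pot]] rope].
"desert amber elm" straddles a constituent boundary, so it is not a single unit.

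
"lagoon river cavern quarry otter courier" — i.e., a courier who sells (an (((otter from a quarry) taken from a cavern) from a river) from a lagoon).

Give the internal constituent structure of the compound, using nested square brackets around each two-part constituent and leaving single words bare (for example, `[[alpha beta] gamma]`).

[[lagoon [river [cavern [quarry otter]]]] courier]

The outermost head in the paraphrase is "courier", modified by "lagoon river cavern quarry otter".
Inside "lagoon river cavern quarry otter": head "otter" (specifically "river cavern quarry otter"), modifier "lagoon".
Inside "river cavern quarry otter": head "otter" (specifically "cavern quarry otter"), modifier "river".
Inside "cavern quarry otter": head "otter" (specifically "quarry otter"), modifier "cavern".
Inside "quarry otter": head "otter", modifier "quarry".
Putting it together: [[lagoon [river [cavern [quarry otter]]]] courier].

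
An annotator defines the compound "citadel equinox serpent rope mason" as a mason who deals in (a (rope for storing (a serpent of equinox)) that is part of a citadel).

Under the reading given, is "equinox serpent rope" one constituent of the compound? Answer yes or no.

The paraphrase groups the words so that "equinox serpent rope" is one unit: it corresponds to a single parenthesized sub-phrase.
The full structure is [[citadel [[equinox serpent] rope]] mason], in which [equinox serpent rope] is a constituent.

yes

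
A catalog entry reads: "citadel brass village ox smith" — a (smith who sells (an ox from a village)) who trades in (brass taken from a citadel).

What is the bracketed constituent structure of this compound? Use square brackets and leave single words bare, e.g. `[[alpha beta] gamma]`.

[[citadel brass] [[village ox] smith]]

Whole compound: head "smith" (specifically "village ox smith"), modifier "citadel brass".
Inside "citadel brass": head "brass", modifier "citadel".
Inside "village ox smith": head "smith", modifier "village ox".
Inside "village ox": head "ox", modifier "village".
So the structure is [[citadel brass] [[village ox] smith]].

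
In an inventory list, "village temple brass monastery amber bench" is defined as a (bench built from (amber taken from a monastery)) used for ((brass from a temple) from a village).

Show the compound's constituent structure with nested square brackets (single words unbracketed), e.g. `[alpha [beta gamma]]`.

Overall it is a kind of bench (specifically "monastery amber bench"); the modifier is "village temple brass".
Within "village temple brass", the head is "brass" (specifically "temple brass") and the modifier is "village".
Within "temple brass", the head is "brass" and the modifier is "temple".
Within "monastery amber bench", the head is "bench" and the modifier is "monastery amber".
Within "monastery amber", the head is "amber" and the modifier is "monastery".
So the structure is [[village [temple brass]] [[monastery amber] bench]].

[[village [temple brass]] [[monastery amber] bench]]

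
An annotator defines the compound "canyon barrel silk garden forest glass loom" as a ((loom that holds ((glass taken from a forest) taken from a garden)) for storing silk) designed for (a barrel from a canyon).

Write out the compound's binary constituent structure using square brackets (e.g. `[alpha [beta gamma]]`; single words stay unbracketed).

[[canyon barrel] [silk [[garden [forest glass]] loom]]]

The outermost head in the paraphrase is "loom" (specifically "silk garden forest glass loom"), modified by "canyon barrel".
"canyon barrel" → head "barrel", modifier "canyon".
"silk garden forest glass loom" → head "loom" (specifically "garden forest glass loom"), modifier "silk".
"garden forest glass loom" → head "loom", modifier "garden forest glass".
"garden forest glass" → head "glass" (specifically "forest glass"), modifier "garden".
"forest glass" → head "glass", modifier "forest".
So the structure is [[canyon barrel] [silk [[garden [forest glass]] loom]]].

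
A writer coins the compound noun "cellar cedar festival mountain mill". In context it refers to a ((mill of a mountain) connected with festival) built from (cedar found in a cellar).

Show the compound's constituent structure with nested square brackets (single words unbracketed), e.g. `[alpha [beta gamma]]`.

Whole compound: head "mill" (specifically "festival mountain mill"), modifier "cellar cedar".
Inside "cellar cedar": head "cedar", modifier "cellar".
Inside "festival mountain mill": head "mill" (specifically "mountain mill"), modifier "festival".
Inside "mountain mill": head "mill", modifier "mountain".
Assembled: [[cellar cedar] [festival [mountain mill]]].

[[cellar cedar] [festival [mountain mill]]]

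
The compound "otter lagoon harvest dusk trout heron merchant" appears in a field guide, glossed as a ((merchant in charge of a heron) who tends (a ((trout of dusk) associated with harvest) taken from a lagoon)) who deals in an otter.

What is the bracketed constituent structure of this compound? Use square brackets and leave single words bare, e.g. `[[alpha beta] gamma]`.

Whole compound: head "merchant" (specifically "lagoon harvest dusk trout heron merchant"), modifier "otter".
Inside "lagoon harvest dusk trout heron merchant": head "merchant" (specifically "heron merchant"), modifier "lagoon harvest dusk trout".
Inside "lagoon harvest dusk trout": head "trout" (specifically "harvest dusk trout"), modifier "lagoon".
Inside "harvest dusk trout": head "trout" (specifically "dusk trout"), modifier "harvest".
Inside "dusk trout": head "trout", modifier "dusk".
Inside "heron merchant": head "merchant", modifier "heron".
So the structure is [otter [[lagoon [harvest [dusk trout]]] [heron merchant]]].

[otter [[lagoon [harvest [dusk trout]]] [heron merchant]]]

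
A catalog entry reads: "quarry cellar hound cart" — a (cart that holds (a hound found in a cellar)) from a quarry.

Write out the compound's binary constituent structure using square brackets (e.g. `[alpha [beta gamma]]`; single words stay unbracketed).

At the top level: head "cart" (specifically "cellar hound cart"); modifier "quarry".
"cellar hound cart" → head "cart", modifier "cellar hound".
"cellar hound" → head "hound", modifier "cellar".
Assembled: [quarry [[cellar hound] cart]].

[quarry [[cellar hound] cart]]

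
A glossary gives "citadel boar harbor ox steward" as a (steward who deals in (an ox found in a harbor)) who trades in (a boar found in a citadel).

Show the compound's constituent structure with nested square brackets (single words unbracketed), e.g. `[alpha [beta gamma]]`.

Overall it is a kind of steward (specifically "harbor ox steward"); the modifier is "citadel boar".
"citadel boar" → head "boar", modifier "citadel".
"harbor ox steward" → head "steward", modifier "harbor ox".
"harbor ox" → head "ox", modifier "harbor".
Putting it together: [[citadel boar] [[harbor ox] steward]].

[[citadel boar] [[harbor ox] steward]]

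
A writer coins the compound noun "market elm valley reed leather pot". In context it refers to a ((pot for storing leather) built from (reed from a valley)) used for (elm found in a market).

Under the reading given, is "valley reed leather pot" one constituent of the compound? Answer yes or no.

yes

The paraphrase groups the words so that "valley reed leather pot" is one unit: it corresponds to a single parenthesized sub-phrase.
The full structure is [[market elm] [[valley reed] [leather pot]]], in which [valley reed leather pot] is a constituent.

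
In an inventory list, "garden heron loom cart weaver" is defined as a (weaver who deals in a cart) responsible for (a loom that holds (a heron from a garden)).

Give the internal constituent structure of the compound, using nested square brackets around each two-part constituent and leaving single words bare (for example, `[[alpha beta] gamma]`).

[[[garden heron] loom] [cart weaver]]

Overall it is a kind of weaver (specifically "cart weaver"); the modifier is "garden heron loom".
Inside "garden heron loom": head "loom", modifier "garden heron".
Inside "garden heron": head "heron", modifier "garden".
Inside "cart weaver": head "weaver", modifier "cart".
Putting it together: [[[garden heron] loom] [cart weaver]].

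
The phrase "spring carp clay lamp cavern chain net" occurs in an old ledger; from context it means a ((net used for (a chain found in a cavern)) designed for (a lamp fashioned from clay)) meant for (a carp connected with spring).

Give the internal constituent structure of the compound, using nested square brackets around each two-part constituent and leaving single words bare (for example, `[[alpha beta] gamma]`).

[[spring carp] [[clay lamp] [[cavern chain] net]]]

At the top level: head "net" (specifically "clay lamp cavern chain net"); modifier "spring carp".
Inside "spring carp": head "carp", modifier "spring".
Inside "clay lamp cavern chain net": head "net" (specifically "cavern chain net"), modifier "clay lamp".
Inside "clay lamp": head "lamp", modifier "clay".
Inside "cavern chain net": head "net", modifier "cavern chain".
Inside "cavern chain": head "chain", modifier "cavern".
Putting it together: [[spring carp] [[clay lamp] [[cavern chain] net]]].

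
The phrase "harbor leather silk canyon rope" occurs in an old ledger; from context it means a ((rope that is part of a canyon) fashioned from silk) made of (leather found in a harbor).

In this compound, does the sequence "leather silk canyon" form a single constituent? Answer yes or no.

no

The top-level split is [harbor leather] [silk canyon rope]; the full structure is [[harbor leather] [silk [canyon rope]]].
"leather silk canyon" straddles a constituent boundary, so it is not a single unit.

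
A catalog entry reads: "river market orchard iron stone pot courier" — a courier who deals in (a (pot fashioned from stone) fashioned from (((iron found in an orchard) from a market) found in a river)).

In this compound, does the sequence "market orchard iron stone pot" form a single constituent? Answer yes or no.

The top-level split is [river market orchard iron stone pot] [courier]; the full structure is [[[river [market [orchard iron]]] [stone pot]] courier].
"market orchard iron stone pot" straddles a constituent boundary, so it is not a single unit.

no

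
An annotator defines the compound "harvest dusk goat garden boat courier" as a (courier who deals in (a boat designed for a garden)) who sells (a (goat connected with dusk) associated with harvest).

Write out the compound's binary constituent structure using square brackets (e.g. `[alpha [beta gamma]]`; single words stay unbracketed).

[[harvest [dusk goat]] [[garden boat] courier]]

At the top level: head "courier" (specifically "garden boat courier"); modifier "harvest dusk goat".
"harvest dusk goat" → head "goat" (specifically "dusk goat"), modifier "harvest".
"dusk goat" → head "goat", modifier "dusk".
"garden boat courier" → head "courier", modifier "garden boat".
"garden boat" → head "boat", modifier "garden".
Assembled: [[harvest [dusk goat]] [[garden boat] courier]].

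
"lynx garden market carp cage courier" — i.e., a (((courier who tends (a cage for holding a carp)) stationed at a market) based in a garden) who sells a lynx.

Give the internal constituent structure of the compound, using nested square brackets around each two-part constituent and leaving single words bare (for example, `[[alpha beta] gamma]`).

[lynx [garden [market [[carp cage] courier]]]]

Overall it is a kind of courier (specifically "garden market carp cage courier"); the modifier is "lynx".
Inside "garden market carp cage courier": head "courier" (specifically "market carp cage courier"), modifier "garden".
Inside "market carp cage courier": head "courier" (specifically "carp cage courier"), modifier "market".
Inside "carp cage courier": head "courier", modifier "carp cage".
Inside "carp cage": head "cage", modifier "carp".
Assembled: [lynx [garden [market [[carp cage] courier]]]].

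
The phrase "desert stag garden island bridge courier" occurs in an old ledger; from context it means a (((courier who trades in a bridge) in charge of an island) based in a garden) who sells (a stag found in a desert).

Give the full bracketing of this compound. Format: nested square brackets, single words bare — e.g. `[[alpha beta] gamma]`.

[[desert stag] [garden [island [bridge courier]]]]

Whole compound: head "courier" (specifically "garden island bridge courier"), modifier "desert stag".
Inside "desert stag": head "stag", modifier "desert".
Inside "garden island bridge courier": head "courier" (specifically "island bridge courier"), modifier "garden".
Inside "island bridge courier": head "courier" (specifically "bridge courier"), modifier "island".
Inside "bridge courier": head "courier", modifier "bridge".
So the structure is [[desert stag] [garden [island [bridge courier]]]].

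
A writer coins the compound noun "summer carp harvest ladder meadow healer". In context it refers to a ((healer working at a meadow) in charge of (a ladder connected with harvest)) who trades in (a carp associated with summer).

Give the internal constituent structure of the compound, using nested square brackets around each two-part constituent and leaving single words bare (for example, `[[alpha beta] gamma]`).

Whole compound: head "healer" (specifically "harvest ladder meadow healer"), modifier "summer carp".
Inside "summer carp": head "carp", modifier "summer".
Inside "harvest ladder meadow healer": head "healer" (specifically "meadow healer"), modifier "harvest ladder".
Inside "harvest ladder": head "ladder", modifier "harvest".
Inside "meadow healer": head "healer", modifier "meadow".
Assembled: [[summer carp] [[harvest ladder] [meadow healer]]].

[[summer carp] [[harvest ladder] [meadow healer]]]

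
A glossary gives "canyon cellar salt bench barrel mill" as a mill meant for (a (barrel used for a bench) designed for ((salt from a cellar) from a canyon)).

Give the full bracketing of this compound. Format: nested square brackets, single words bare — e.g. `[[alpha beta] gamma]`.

[[[canyon [cellar salt]] [bench barrel]] mill]

Overall it is a kind of mill; the modifier is "canyon cellar salt bench barrel".
Within "canyon cellar salt bench barrel", the head is "barrel" (specifically "bench barrel") and the modifier is "canyon cellar salt".
Within "canyon cellar salt", the head is "salt" (specifically "cellar salt") and the modifier is "canyon".
Within "cellar salt", the head is "salt" and the modifier is "cellar".
Within "bench barrel", the head is "barrel" and the modifier is "bench".
Putting it together: [[[canyon [cellar salt]] [bench barrel]] mill].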